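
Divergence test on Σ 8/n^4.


lim(n→∞) 8/n^4 = 0
lim aₙ = 0 → nth-term test is INCONCLUSIVE
(Need other tests; this is actually a convergent p-series with p=4 > 1)

Inconclusive (lim aₙ = 0; need another test)


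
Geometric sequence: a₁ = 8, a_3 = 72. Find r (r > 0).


r^(n-1) = aₙ/a₁
r^2 = 72/8 = 9
r = 9^(1/2)
= ±3; taking r > 0 gives r = 3

r = 3


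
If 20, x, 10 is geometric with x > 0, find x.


GM = √(20×10) = √200 = 14.1421

GM = 14.1421


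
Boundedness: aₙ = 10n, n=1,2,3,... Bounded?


aₙ = 10n → as n→∞, aₙ→∞
No finite upper bound exists
The sequence is UNBOUNDED

Unbounded (aₙ → ∞ as n → ∞)


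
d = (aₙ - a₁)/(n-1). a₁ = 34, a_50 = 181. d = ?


d = (aₙ - a₁)/(n-1)
= (181 - 34)/(50-1)
= 147/49 = 3

d = 3


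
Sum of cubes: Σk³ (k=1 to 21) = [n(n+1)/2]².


n(n+1)/2 = 21×22/2 = 231
Σk³ = 231² = 53361

Σk³ = 53361


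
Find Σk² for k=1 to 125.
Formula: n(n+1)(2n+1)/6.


n = 125
n(n+1)(2n+1)/6 = 125×126×251/6
= 3953250/6 = 658875

Σk² = 658875


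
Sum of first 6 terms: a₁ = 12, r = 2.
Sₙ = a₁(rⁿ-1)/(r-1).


Sₙ = 12×(2^6 - 1)/(2 - 1)
= 12×(64 - 1)/1
= 12×63/1
= 756

S_6 = 756


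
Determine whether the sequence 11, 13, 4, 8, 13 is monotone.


Differences: 2, -9, 4, 5
Difference at position 1 is +2 (> 0) but position 2 is -9 (< 0) — sequence both rises and falls
→ NOT monotonic

Not monotonic


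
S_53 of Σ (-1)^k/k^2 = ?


S = -1 + 1/4 - 1/9 + 1/16 - 1/25 + 1/36 - 1/49 + 1/64 ± ...
= -0.8226
(Full series converges to -π²/12 ≈ -0.8225)

S_53 = -0.8226


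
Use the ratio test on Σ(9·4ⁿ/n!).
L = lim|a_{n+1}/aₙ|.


aₙ = 9·4^n/n!
a_{n+1}/aₙ = 4^(n+1)/(n+1)! × n!/4^n  (constant 9 cancels)
= 4/(n+1)
L = lim(n→∞) 4/(n+1) = 0
L < 1 → series CONVERGES

Converges (ratio test: L = 0 < 1)


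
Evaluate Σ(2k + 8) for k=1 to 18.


Σ(2k+8) = 2·Σk + 8·n
= 2·171 + 8·18
= 342 + 144 = 486

Σ = 486


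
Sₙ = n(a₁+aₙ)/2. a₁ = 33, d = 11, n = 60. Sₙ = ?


aₙ = 33 + (60-1)×11 = 682
Sₙ = n(a₁+aₙ)/2 = 60×(33+682)/2
= 60×715/2 = 21450

S_60 = 21450


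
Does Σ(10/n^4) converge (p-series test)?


p-series test: Σ c/n^p converges if p > 1, diverges if p ≤ 1 (constant c > 0 doesn't affect convergence).
p = 4
4 > 1 → CONVERGES

Converges (p = 4 > 1)


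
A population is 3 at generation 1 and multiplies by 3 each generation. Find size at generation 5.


aₙ = a₁·r^(n-1)
= 3×3^4
= 3×81
= 243

a_5 = 243


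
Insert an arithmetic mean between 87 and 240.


AM = (87 + 240)/2 = 327/2 = 163.5

AM = 163.5


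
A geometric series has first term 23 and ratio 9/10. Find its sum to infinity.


S∞ = a₁/(1-r) = 23/(1 - 9/10)
= 23/(1/10)
= 230

S∞ = 230


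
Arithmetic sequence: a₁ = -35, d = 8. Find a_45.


aₙ = a₁ + (n-1)d
= -35 + (45-1)×8
= -35 + 352
= 317

a_45 = 317


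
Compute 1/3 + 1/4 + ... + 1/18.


Σₖ₌3^18 1/k = 1/3 + 1/4 + 1/5 + ... + 1/18
= 8148181/4084080
≈ 1.9951

Sum = 8148181/4084080 ≈ 1.9951


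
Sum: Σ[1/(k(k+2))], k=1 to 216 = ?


1/(k(k+2)) = (1/2)·(1/k - 1/(k+2)) (partial fractions)
Telescoping: Σ = (1/2)·(1 + 1/2 - 1/217 - 1/218) = 17631/23653

Sum = 17631/23653


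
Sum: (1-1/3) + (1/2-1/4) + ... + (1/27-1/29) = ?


Telescoping with gap 2: two head and two tail terms survive.
= (1 + 1/2) - (1/28 + 1/29)
= 3/2 - 1/28 - 1/29 = 1161/812

Sum = 1161/812


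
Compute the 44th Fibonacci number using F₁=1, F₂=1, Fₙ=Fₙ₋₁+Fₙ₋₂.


Fibonacci sequence: 1, 1, 2, 3, 5, 8, 13, 21, 34, 55, 89, ...
F(44) = 701408733

F(44) = 701408733


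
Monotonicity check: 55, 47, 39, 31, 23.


Differences: -8, -8, -8, -8
All differences < 0 → strictly DECREASING

Monotonically decreasing


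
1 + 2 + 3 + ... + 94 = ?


n(n+1)/2 = 94×95/2 = 8930/2 = 4465

Σk = 4465


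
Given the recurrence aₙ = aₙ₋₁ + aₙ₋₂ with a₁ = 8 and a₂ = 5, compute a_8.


Computing iteratively: 8, 5, 13, 18, 31, 49, 80, 129
a_8 = 129

a_8 = 129


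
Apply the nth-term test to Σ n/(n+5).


lim(n→∞) n/(n+5) = 1/1 = 1  (divide numerator and denominator by n)
lim aₙ = 1 ≠ 0 → series DIVERGES

Diverges (lim aₙ = 1 ≠ 0)


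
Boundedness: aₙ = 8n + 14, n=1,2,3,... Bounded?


aₙ = 8n + 14 → as n→∞, aₙ→∞
No finite upper bound exists
The sequence is UNBOUNDED

Unbounded (aₙ → ∞ as n → ∞)


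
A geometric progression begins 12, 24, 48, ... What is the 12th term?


aₙ = a₁·r^(n-1)
= 12×2^11
= 12×2048
= 24576

a_12 = 24576


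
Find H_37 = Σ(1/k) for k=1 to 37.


H_37 = 1/1 + 1/2 + 1/3 + ... + 1/37
= 2040798836801833/485721041551200
≈ 4.2016

H_37 = 2040798836801833/485721041551200 ≈ 4.2016


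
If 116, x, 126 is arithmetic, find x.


AM = (116 + 126)/2 = 242/2 = 121

AM = 121


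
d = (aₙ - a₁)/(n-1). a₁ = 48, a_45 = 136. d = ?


d = (aₙ - a₁)/(n-1)
= (136 - 48)/(45-1)
= 88/44 = 2

d = 2


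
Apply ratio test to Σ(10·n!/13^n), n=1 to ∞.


aₙ = 10·n!/13^n
a_{n+1}/aₙ = (n+1)!/13^(n+1) × 13^n/n!  (constant 10 cancels)
= (n+1)/13
L = lim(n→∞) (n+1)/13 = ∞
L > 1 → series DIVERGES

Diverges (ratio test: L = ∞ > 1)


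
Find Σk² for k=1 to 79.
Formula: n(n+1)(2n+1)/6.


n = 79
n(n+1)(2n+1)/6 = 79×80×159/6
= 1004880/6 = 167480

Σk² = 167480


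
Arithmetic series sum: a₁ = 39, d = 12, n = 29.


aₙ = 39 + (29-1)×12 = 375
Sₙ = n(a₁+aₙ)/2 = 29×(39+375)/2
= 29×414/2 = 6003

S_29 = 6003


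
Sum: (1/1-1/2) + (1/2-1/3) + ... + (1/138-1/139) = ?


Telescoping: adjacent terms cancel.
= 1/1 - 1/139
= 1 - 1/139 = 138/139

Sum = 138/139


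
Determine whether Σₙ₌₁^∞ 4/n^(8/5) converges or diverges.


p-series test: Σ c/n^p converges if p > 1, diverges if p ≤ 1 (constant c > 0 doesn't affect convergence).
p = 8/5
8/5 > 1 → CONVERGES

Converges (p = 8/5 > 1)


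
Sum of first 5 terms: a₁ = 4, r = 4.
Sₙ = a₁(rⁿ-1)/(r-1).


Sₙ = 4×(4^5 - 1)/(4 - 1)
= 4×(1024 - 1)/3
= 4×1023/3
= 1364

S_5 = 1364


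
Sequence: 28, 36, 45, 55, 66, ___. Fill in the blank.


Pattern: triangular numbers: n(n+1)/2
Terms: 28, 36, 45, 55, 66
Next term = 78

Next term = 78


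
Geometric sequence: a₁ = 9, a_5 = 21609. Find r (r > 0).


r^(n-1) = aₙ/a₁
r^4 = 21609/9 = 2401
r = 2401^(1/4)
= ±7; taking r > 0 gives r = 7

r = 7


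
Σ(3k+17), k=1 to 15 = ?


Σ(3k+17) = 3·Σk + 17·n
= 3·120 + 17·15
= 360 + 255 = 615

Σ = 615


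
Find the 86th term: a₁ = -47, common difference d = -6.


aₙ = a₁ + (n-1)d
= -47 + (86-1)×-6
= -47 - 510
= -557

a_86 = -557


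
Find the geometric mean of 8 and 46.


GM = √(8×46) = √368 = 19.1833

GM = 19.1833


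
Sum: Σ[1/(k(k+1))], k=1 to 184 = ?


1/(k(k+1)) = 1/k - 1/(k+1) (partial fractions)
Telescoping: Σ = 1 - 1/185 = 184/185

Sum = 184/185


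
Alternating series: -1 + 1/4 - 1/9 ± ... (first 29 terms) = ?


S = -1 + 1/4 - 1/9 + 1/16 - 1/25 + 1/36 - 1/49 + 1/64 ± ...
= -0.823
(Full series converges to -π²/12 ≈ -0.8225)

S_29 = -0.823


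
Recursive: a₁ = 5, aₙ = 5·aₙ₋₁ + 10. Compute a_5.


Computing step by step:
a_1 = 5
a_2 = 35
a_3 = 185
a_4 = 935
a_5 = 4685


a_5 = 4685


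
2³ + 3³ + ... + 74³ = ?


Σₖ₌2^74 k³ = [74·75/2]² − [1·2/2]²
= 7700625 − 1 = 7700624

Σk³ = 7700624


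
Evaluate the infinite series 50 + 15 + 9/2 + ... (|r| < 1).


S∞ = a₁/(1-r) = 50/(1 - 3/10)
= 50/(7/10)
= 500/7

S∞ = 500/7


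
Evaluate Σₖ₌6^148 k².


Σₖ₌6^148 k² = Σₖ₌₁^148 k² − Σₖ₌₁^5 k²
= 148·149·297/6 − 5·6·11/6
= 1091574 − 55 = 1091519

Σk² = 1091519


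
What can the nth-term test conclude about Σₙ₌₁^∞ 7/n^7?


lim(n→∞) 7/n^7 = 0
lim aₙ = 0 → nth-term test is INCONCLUSIVE
(Need other tests; this is actually a convergent p-series with p=7 > 1)

Inconclusive (lim aₙ = 0; need another test)


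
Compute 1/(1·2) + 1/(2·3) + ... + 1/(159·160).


1/(k(k+1)) = 1/k - 1/(k+1) (partial fractions)
Telescoping: Σ = 1 - 1/160 = 159/160

Sum = 159/160


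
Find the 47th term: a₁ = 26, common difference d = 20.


aₙ = a₁ + (n-1)d
= 26 + (47-1)×20
= 26 + 920
= 946

a_47 = 946


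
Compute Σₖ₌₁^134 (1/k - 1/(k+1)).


Telescoping: adjacent terms cancel.
= 1/1 - 1/135
= 1 - 1/135 = 134/135

Sum = 134/135


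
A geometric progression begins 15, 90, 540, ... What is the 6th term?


aₙ = a₁·r^(n-1)
= 15×6^5
= 15×7776
= 116640

a_6 = 116640


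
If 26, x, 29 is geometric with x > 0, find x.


GM = √(26×29) = √754 = 27.4591

GM = 27.4591


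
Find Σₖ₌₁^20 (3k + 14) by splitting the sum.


Σ(3k+14) = 3·Σk + 14·n
= 3·210 + 14·20
= 630 + 280 = 910

Σ = 910


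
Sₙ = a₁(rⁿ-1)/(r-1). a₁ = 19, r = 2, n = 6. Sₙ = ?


Sₙ = 19×(2^6 - 1)/(2 - 1)
= 19×(64 - 1)/1
= 19×63/1
= 1197

S_6 = 1197


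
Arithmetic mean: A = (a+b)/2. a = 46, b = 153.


AM = (46 + 153)/2 = 199/2 = 99.5

AM = 99.5


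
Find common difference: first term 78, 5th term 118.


d = (aₙ - a₁)/(n-1)
= (118 - 78)/(5-1)
= 40/4 = 10

d = 10


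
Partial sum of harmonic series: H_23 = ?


H_23 = 1/1 + 1/2 + 1/3 + ... + 1/23
= 444316699/118982864
≈ 3.7343

H_23 = 444316699/118982864 ≈ 3.7343


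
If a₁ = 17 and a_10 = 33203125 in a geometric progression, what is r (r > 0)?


r^(n-1) = aₙ/a₁
r^9 = 33203125/17 = 1953125
r = 1953125^(1/9)
= 5

r = 5


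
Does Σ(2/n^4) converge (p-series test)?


p-series test: Σ c/n^p converges if p > 1, diverges if p ≤ 1 (constant c > 0 doesn't affect convergence).
p = 4
4 > 1 → CONVERGES

Converges (p = 4 > 1)


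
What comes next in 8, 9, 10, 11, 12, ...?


Pattern: arithmetic (d=1)
Terms: 8, 9, 10, 11, 12
Next term = 13

Next term = 13


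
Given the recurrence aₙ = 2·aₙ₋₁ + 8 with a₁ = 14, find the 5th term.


Computing step by step:
a_1 = 14
a_2 = 36
a_3 = 80
a_4 = 168
a_5 = 344


a_5 = 344


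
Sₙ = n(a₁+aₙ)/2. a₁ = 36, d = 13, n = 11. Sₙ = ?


aₙ = 36 + (11-1)×13 = 166
Sₙ = n(a₁+aₙ)/2 = 11×(36+166)/2
= 11×202/2 = 1111

S_11 = 1111


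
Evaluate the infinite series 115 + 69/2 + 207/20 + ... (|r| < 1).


S∞ = a₁/(1-r) = 115/(1 - 3/10)
= 115/(7/10)
= 1150/7

S∞ = 1150/7


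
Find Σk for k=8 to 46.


Σₖ₌8^46 k = Σₖ₌₁^46 k − Σₖ₌₁^7 k
= 46·47/2 − 7·8/2
= 1081 − 28 = 1053

Σk = 1053


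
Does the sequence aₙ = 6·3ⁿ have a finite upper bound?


aₙ = 6·3ⁿ → as n→∞, aₙ→∞ (since base 3 > 1)
No finite upper bound exists
The sequence is UNBOUNDED

Unbounded (aₙ → ∞ as n → ∞)


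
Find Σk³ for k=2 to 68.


Σₖ₌2^68 k³ = [68·69/2]² − [1·2/2]²
= 5503716 − 1 = 5503715

Σk³ = 5503715


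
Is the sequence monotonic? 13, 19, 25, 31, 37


Differences: 6, 6, 6, 6
All differences > 0 → strictly INCREASING

Monotonically increasing


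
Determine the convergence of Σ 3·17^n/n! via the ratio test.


aₙ = 3·17^n/n!
a_{n+1}/aₙ = 17^(n+1)/(n+1)! × n!/17^n  (constant 3 cancels)
= 17/(n+1)
L = lim(n→∞) 17/(n+1) = 0
L < 1 → series CONVERGES

Converges (ratio test: L = 0 < 1)


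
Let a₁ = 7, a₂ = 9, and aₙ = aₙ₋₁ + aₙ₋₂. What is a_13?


Computing iteratively: 7, 9, 16, 25, 41, 66, 107, 173, 280, 453, 733, 1186, ...
a_13 = 1919

a_13 = 1919


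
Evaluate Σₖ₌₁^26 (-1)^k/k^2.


S = -1 + 1/4 - 1/9 + 1/16 - 1/25 + 1/36 - 1/49 + 1/64 ± ...
= -0.8218
(Full series converges to -π²/12 ≈ -0.8225)

S_26 = -0.8218


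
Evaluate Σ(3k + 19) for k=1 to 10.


Σ(3k+19) = 3·Σk + 19·n
= 3·55 + 19·10
= 165 + 190 = 355

Σ = 355


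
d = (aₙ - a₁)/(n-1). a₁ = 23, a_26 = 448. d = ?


d = (aₙ - a₁)/(n-1)
= (448 - 23)/(26-1)
= 425/25 = 17

d = 17


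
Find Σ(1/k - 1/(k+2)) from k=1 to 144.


Telescoping with gap 2: two head and two tail terms survive.
= (1 + 1/2) - (1/145 + 1/146)
= 3/2 - 1/145 - 1/146 = 15732/10585

Sum = 15732/10585


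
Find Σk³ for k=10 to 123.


Σₖ₌10^123 k³ = [123·124/2]² − [9·10/2]²
= 58155876 − 2025 = 58153851

Σk³ = 58153851


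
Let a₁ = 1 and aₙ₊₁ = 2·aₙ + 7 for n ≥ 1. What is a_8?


Computing step by step:
a_1 = 1
a_2 = 9
a_3 = 25
a_4 = 57
a_5 = 121
a_6 = 249
a_7 = 505
a_8 = 1017


a_8 = 1017


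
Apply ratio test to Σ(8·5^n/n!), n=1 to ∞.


aₙ = 8·5^n/n!
a_{n+1}/aₙ = 5^(n+1)/(n+1)! × n!/5^n  (constant 8 cancels)
= 5/(n+1)
L = lim(n→∞) 5/(n+1) = 0
L < 1 → series CONVERGES

Converges (ratio test: L = 0 < 1)


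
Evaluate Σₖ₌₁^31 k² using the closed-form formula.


n = 31
n(n+1)(2n+1)/6 = 31×32×63/6
= 62496/6 = 10416

Σk² = 10416


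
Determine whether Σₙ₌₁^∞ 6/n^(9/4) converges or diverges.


p-series test: Σ c/n^p converges if p > 1, diverges if p ≤ 1 (constant c > 0 doesn't affect convergence).
p = 9/4
9/4 > 1 → CONVERGES

Converges (p = 9/4 > 1)


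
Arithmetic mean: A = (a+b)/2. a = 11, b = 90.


AM = (11 + 90)/2 = 101/2 = 50.5

AM = 50.5


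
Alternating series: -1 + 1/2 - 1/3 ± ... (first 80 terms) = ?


S = -1 + 1/2 - 1/3 + 1/4 - 1/5 + 1/6 - 1/7 + 1/8 ± ...
= -0.6869
(Full series converges to -ln(2) ≈ -0.6931)

S_80 = -0.6869


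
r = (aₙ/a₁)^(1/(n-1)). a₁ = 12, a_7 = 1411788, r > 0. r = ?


r^(n-1) = aₙ/a₁
r^6 = 1411788/12 = 117649
r = 117649^(1/6)
= ±7; taking r > 0 gives r = 7

r = 7


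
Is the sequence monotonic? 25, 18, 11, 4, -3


Differences: -7, -7, -7, -7
All differences < 0 → strictly DECREASING

Monotonically decreasing


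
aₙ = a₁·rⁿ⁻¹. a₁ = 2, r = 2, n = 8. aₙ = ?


aₙ = a₁·r^(n-1)
= 2×2^7
= 2×128
= 256

a_8 = 256


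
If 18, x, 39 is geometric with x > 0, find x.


GM = √(18×39) = √702 = 26.4953

GM = 26.4953


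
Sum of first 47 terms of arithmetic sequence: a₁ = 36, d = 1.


aₙ = 36 + (47-1)×1 = 82
Sₙ = n(a₁+aₙ)/2 = 47×(36+82)/2
= 47×118/2 = 2773

S_47 = 2773


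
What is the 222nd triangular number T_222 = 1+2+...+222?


n(n+1)/2 = 222×223/2 = 49506/2 = 24753

Σk = 24753


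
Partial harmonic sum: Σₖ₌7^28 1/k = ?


Σₖ₌7^28 1/k = 1/7 + 1/8 + 1/9 + ... + 1/28
= 118636677563/80313433200
≈ 1.4772

Sum = 118636677563/80313433200 ≈ 1.4772


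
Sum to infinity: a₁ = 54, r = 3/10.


S∞ = a₁/(1-r) = 54/(1 - 3/10)
= 54/(7/10)
= 540/7

S∞ = 540/7


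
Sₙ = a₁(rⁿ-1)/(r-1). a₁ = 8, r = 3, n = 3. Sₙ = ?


Sₙ = 8×(3^3 - 1)/(3 - 1)
= 8×(27 - 1)/2
= 8×26/2
= 104

S_3 = 104


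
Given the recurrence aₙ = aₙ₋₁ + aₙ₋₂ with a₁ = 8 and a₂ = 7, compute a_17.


Computing iteratively: 8, 7, 15, 22, 37, 59, 96, 155, 251, 406, 657, 1063, ...
a_17 = 11789

a_17 = 11789


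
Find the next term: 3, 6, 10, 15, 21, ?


Pattern: triangular numbers: n(n+1)/2
Terms: 3, 6, 10, 15, 21
Next term = 28

Next term = 28


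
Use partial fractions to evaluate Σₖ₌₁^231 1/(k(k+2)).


1/(k(k+2)) = (1/2)·(1/k - 1/(k+2)) (partial fractions)
Telescoping: Σ = (1/2)·(1 + 1/2 - 1/232 - 1/233) = 80619/108112

Sum = 80619/108112


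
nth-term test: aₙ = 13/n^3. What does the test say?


lim(n→∞) 13/n^3 = 0
lim aₙ = 0 → nth-term test is INCONCLUSIVE
(Need other tests; this is actually a convergent p-series with p=3 > 1)

Inconclusive (lim aₙ = 0; need another test)


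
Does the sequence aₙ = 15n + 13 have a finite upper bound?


aₙ = 15n + 13 → as n→∞, aₙ→∞
No finite upper bound exists
The sequence is UNBOUNDED

Unbounded (aₙ → ∞ as n → ∞)


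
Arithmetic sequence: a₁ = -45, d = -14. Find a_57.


aₙ = a₁ + (n-1)d
= -45 + (57-1)×-14
= -45 - 784
= -829

a_57 = -829


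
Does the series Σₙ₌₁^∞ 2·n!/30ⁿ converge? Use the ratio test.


aₙ = 2·n!/30^n
a_{n+1}/aₙ = (n+1)!/30^(n+1) × 30^n/n!  (constant 2 cancels)
= (n+1)/30
L = lim(n→∞) (n+1)/30 = ∞
L > 1 → series DIVERGES

Diverges (ratio test: L = ∞ > 1)


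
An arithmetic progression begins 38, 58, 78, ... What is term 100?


aₙ = a₁ + (n-1)d
= 38 + (100-1)×20
= 38 + 1980
= 2018

a_100 = 2018


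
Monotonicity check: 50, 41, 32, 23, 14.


Differences: -9, -9, -9, -9
All differences < 0 → strictly DECREASING

Monotonically decreasing


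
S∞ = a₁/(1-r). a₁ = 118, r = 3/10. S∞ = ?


S∞ = a₁/(1-r) = 118/(1 - 3/10)
= 118/(7/10)
= 1180/7

S∞ = 1180/7


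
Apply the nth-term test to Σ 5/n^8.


lim(n→∞) 5/n^8 = 0
lim aₙ = 0 → nth-term test is INCONCLUSIVE
(Need other tests; this is actually a convergent p-series with p=8 > 1)

Inconclusive (lim aₙ = 0; need another test)


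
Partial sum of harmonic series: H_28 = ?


H_28 = 1/1 + 1/2 + 1/3 + ... + 1/28
= 315404588903/80313433200
≈ 3.9272

H_28 = 315404588903/80313433200 ≈ 3.9272


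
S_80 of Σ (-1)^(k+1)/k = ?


S = 1 - 1/2 + 1/3 - 1/4 + 1/5 - 1/6 + 1/7 - 1/8 ± ...
= 0.6869
(Full series converges to +ln(2) ≈ +0.6931)

S_80 = 0.6869


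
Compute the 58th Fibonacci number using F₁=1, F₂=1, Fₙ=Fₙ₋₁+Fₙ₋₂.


Fibonacci sequence: 1, 1, 2, 3, 5, 8, 13, 21, 34, 55, 89, ...
F(58) = 591286729879

F(58) = 591286729879


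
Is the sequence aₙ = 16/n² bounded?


a₁ = 16, a₂ = 16/4, a₃ = 16/9, ...
0 < aₙ ≤ 16 for all n ≥ 1
The sequence IS bounded

Bounded (0 < aₙ ≤ 16)


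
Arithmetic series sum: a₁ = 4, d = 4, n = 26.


aₙ = 4 + (26-1)×4 = 104
Sₙ = n(a₁+aₙ)/2 = 26×(4+104)/2
= 26×108/2 = 1404

S_26 = 1404


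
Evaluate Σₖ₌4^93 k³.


Σₖ₌4^93 k³ = [93·94/2]² − [3·4/2]²
= 19105641 − 36 = 19105605

Σk³ = 19105605


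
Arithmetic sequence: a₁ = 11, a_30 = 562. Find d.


d = (aₙ - a₁)/(n-1)
= (562 - 11)/(30-1)
= 551/29 = 19

d = 19


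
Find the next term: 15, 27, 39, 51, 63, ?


Pattern: arithmetic (d=12)
Terms: 15, 27, 39, 51, 63
Next term = 75

Next term = 75


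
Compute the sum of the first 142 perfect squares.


n = 142
n(n+1)(2n+1)/6 = 142×143×285/6
= 5787210/6 = 964535

Σk² = 964535


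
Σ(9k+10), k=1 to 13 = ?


Σ(9k+10) = 9·Σk + 10·n
= 9·91 + 10·13
= 819 + 130 = 949

Σ = 949


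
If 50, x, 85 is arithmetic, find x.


AM = (50 + 85)/2 = 135/2 = 67.5

AM = 67.5


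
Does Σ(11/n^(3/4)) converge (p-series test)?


p-series test: Σ c/n^p converges if p > 1, diverges if p ≤ 1 (constant c > 0 doesn't affect convergence).
p = 3/4
3/4 ≤ 1 → DIVERGES

Diverges (p = 3/4 ≤ 1)


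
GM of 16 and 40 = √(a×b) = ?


GM = √(16×40) = √640 = 25.2982

GM = 25.2982


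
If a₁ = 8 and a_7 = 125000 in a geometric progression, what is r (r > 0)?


r^(n-1) = aₙ/a₁
r^6 = 125000/8 = 15625
r = 15625^(1/6)
= ±5; taking r > 0 gives r = 5

r = 5


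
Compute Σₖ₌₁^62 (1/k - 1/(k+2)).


Telescoping with gap 2: two head and two tail terms survive.
= (1 + 1/2) - (1/63 + 1/64)
= 3/2 - 1/63 - 1/64 = 5921/4032

Sum = 5921/4032


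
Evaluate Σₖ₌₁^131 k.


n(n+1)/2 = 131×132/2 = 17292/2 = 8646

Σk = 8646


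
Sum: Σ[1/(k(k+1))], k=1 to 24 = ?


1/(k(k+1)) = 1/k - 1/(k+1) (partial fractions)
Telescoping: Σ = 1 - 1/25 = 24/25

Sum = 24/25


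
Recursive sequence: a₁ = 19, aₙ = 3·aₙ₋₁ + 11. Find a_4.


Computing step by step:
a_1 = 19
a_2 = 68
a_3 = 215
a_4 = 656


a_4 = 656


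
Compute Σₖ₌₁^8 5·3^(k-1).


Sₙ = 5×(3^8 - 1)/(3 - 1)
= 5×(6561 - 1)/2
= 5×6560/2
= 16400

S_8 = 16400


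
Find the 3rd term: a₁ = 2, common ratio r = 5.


aₙ = a₁·r^(n-1)
= 2×5^2
= 2×25
= 50

a_3 = 50


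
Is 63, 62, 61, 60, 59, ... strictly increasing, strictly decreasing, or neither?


Differences: -1, -1, -1, -1
All differences < 0 → strictly DECREASING

Monotonically decreasing


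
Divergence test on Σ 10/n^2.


lim(n→∞) 10/n^2 = 0
lim aₙ = 0 → nth-term test is INCONCLUSIVE
(Need other tests; this is actually a convergent p-series with p=2 > 1)

Inconclusive (lim aₙ = 0; need another test)


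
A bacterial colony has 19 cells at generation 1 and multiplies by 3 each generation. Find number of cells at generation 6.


aₙ = a₁·r^(n-1)
= 19×3^5
= 19×243
= 4617

a_6 = 4617


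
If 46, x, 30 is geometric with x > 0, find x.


GM = √(46×30) = √1380 = 37.1484

GM = 37.1484


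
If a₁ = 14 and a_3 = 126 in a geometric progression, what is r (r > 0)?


r^(n-1) = aₙ/a₁
r^2 = 126/14 = 9
r = 9^(1/2)
= ±3; taking r > 0 gives r = 3

r = 3


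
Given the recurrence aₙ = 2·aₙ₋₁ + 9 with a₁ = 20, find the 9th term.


Computing step by step:
a_1 = 20
a_2 = 49
a_3 = 107
a_4 = 223
a_5 = 455
a_6 = 919
a_7 = 1847
a_8 = 3703
a_9 = 7415


a_9 = 7415


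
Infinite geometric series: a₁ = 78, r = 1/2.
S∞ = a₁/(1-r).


S∞ = a₁/(1-r) = 78/(1 - 1/2)
= 78/(1/2)
= 156

S∞ = 156


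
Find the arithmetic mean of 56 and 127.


AM = (56 + 127)/2 = 183/2 = 91.5

AM = 91.5


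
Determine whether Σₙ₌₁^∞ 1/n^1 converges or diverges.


p-series test: Σ c/n^p converges if p > 1, diverges if p ≤ 1 (constant c > 0 doesn't affect convergence).
p = 1
1 ≤ 1 → DIVERGES

Diverges (p = 1 ≤ 1)


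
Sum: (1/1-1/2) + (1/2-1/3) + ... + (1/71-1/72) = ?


Telescoping: adjacent terms cancel.
= 1/1 - 1/72
= 1 - 1/72 = 71/72

Sum = 71/72


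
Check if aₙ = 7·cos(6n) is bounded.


For all n, -1 ≤ cos(6n) ≤ 1, so -7 ≤ 7·cos(6n) ≤ 7
Lower bound: -7, Upper bound: 7
The sequence IS bounded

Bounded (-7 ≤ aₙ ≤ 7)


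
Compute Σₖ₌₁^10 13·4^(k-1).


Sₙ = 13×(4^10 - 1)/(4 - 1)
= 13×(1048576 - 1)/3
= 13×1048575/3
= 4543825

S_10 = 4543825


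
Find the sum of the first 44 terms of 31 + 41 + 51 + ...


aₙ = 31 + (44-1)×10 = 461
Sₙ = n(a₁+aₙ)/2 = 44×(31+461)/2
= 44×492/2 = 10824

S_44 = 10824


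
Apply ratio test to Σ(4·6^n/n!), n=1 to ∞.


aₙ = 4·6^n/n!
a_{n+1}/aₙ = 6^(n+1)/(n+1)! × n!/6^n  (constant 4 cancels)
= 6/(n+1)
L = lim(n→∞) 6/(n+1) = 0
L < 1 → series CONVERGES

Converges (ratio test: L = 0 < 1)


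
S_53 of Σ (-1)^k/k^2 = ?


S = -1 + 1/4 - 1/9 + 1/16 - 1/25 + 1/36 - 1/49 + 1/64 ± ...
= -0.8226
(Full series converges to -π²/12 ≈ -0.8225)

S_53 = -0.8226


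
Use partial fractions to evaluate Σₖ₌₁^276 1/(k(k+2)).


1/(k(k+2)) = (1/2)·(1/k - 1/(k+2)) (partial fractions)
Telescoping: Σ = (1/2)·(1 + 1/2 - 1/277 - 1/278) = 57477/77006

Sum = 57477/77006


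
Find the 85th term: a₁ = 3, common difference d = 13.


aₙ = a₁ + (n-1)d
= 3 + (85-1)×13
= 3 + 1092
= 1095

a_85 = 1095


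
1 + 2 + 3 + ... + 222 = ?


n(n+1)/2 = 222×223/2 = 49506/2 = 24753

Σk = 24753


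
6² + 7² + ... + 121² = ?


Σₖ₌6^121 k² = Σₖ₌₁^121 k² − Σₖ₌₁^5 k²
= 121·122·243/6 − 5·6·11/6
= 597861 − 55 = 597806

Σk² = 597806


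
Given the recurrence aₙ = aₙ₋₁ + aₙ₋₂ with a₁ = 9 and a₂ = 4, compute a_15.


Computing iteratively: 9, 4, 13, 17, 30, 47, 77, 124, 201, 325, 526, 851, ...
a_15 = 3605

a_15 = 3605


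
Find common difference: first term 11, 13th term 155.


d = (aₙ - a₁)/(n-1)
= (155 - 11)/(13-1)
= 144/12 = 12

d = 12


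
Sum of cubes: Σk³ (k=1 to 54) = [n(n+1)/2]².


n(n+1)/2 = 54×55/2 = 1485
Σk³ = 1485² = 2205225

Σk³ = 2205225


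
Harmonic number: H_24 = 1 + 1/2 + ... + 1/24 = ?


H_24 = 1/1 + 1/2 + 1/3 + ... + 1/24
= 1347822955/356948592
≈ 3.776

H_24 = 1347822955/356948592 ≈ 3.776


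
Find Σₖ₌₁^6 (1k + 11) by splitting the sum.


Σ(1k+11) = 1·Σk + 11·n
= 1·21 + 11·6
= 21 + 66 = 87

Σ = 87


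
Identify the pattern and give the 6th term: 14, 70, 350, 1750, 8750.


Pattern: geometric (r=5)
Terms: 14, 70, 350, 1750, 8750
Next term = 43750

Next term = 43750


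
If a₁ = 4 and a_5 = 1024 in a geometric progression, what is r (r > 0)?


r^(n-1) = aₙ/a₁
r^4 = 1024/4 = 256
r = 256^(1/4)
= ±4; taking r > 0 gives r = 4

r = 4


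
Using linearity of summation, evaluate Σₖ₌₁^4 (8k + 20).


Σ(8k+20) = 8·Σk + 20·n
= 8·10 + 20·4
= 80 + 80 = 160

Σ = 160


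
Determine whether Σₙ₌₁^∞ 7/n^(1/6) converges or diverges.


p-series test: Σ c/n^p converges if p > 1, diverges if p ≤ 1 (constant c > 0 doesn't affect convergence).
p = 1/6
1/6 ≤ 1 → DIVERGES

Diverges (p = 1/6 ≤ 1)


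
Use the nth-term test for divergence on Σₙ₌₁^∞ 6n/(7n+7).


lim(n→∞) 6n/(7n+7) = 6/7 = 6/7  (divide numerator and denominator by n)
lim aₙ = 6/7 ≠ 0 → series DIVERGES

Diverges (lim aₙ = 6/7 ≠ 0)


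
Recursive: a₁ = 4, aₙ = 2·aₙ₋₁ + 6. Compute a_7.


Computing step by step:
a_1 = 4
a_2 = 14
a_3 = 34
a_4 = 74
a_5 = 154
a_6 = 314
a_7 = 634


a_7 = 634


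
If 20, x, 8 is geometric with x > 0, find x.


GM = √(20×8) = √160 = 12.6491

GM = 12.6491


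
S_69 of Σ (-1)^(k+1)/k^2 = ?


S = 1 - 1/4 + 1/9 - 1/16 + 1/25 - 1/36 + 1/49 - 1/64 ± ...
= 0.8226
(Full series converges to +π²/12 ≈ +0.8225)

S_69 = 0.8226


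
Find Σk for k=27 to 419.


Σₖ₌27^419 k = Σₖ₌₁^419 k − Σₖ₌₁^26 k
= 419·420/2 − 26·27/2
= 87990 − 351 = 87639

Σk = 87639


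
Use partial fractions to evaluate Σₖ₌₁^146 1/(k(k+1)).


1/(k(k+1)) = 1/k - 1/(k+1) (partial fractions)
Telescoping: Σ = 1 - 1/147 = 146/147

Sum = 146/147


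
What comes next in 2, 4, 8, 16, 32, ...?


Pattern: geometric (r=2)
Terms: 2, 4, 8, 16, 32
Next term = 64

Next term = 64


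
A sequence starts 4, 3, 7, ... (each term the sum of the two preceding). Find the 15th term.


Computing iteratively: 4, 3, 7, 10, 17, 27, 44, 71, 115, 186, 301, 487, ...
a_15 = 2063

a_15 = 2063


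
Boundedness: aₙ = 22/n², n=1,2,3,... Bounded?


a₁ = 22, a₂ = 22/4, a₃ = 22/9, ...
0 < aₙ ≤ 22 for all n ≥ 1
The sequence IS bounded

Bounded (0 < aₙ ≤ 22)


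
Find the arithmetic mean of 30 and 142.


AM = (30 + 142)/2 = 172/2 = 86

AM = 86


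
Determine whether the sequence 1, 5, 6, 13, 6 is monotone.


Differences: 4, 1, 7, -7
Difference at position 1 is +4 (> 0) but position 4 is -7 (< 0) — sequence both rises and falls
→ NOT monotonic

Not monotonic


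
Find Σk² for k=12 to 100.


Σₖ₌12^100 k² = Σₖ₌₁^100 k² − Σₖ₌₁^11 k²
= 100·101·201/6 − 11·12·23/6
= 338350 − 506 = 337844

Σk² = 337844


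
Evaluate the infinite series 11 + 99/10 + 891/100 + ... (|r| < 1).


S∞ = a₁/(1-r) = 11/(1 - 9/10)
= 11/(1/10)
= 110

S∞ = 110


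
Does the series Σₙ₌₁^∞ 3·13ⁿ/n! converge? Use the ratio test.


aₙ = 3·13^n/n!
a_{n+1}/aₙ = 13^(n+1)/(n+1)! × n!/13^n  (constant 3 cancels)
= 13/(n+1)
L = lim(n→∞) 13/(n+1) = 0
L < 1 → series CONVERGES

Converges (ratio test: L = 0 < 1)


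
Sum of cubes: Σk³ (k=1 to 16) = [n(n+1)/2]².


n(n+1)/2 = 16×17/2 = 136
Σk³ = 136² = 18496

Σk³ = 18496


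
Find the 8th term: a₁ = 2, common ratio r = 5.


aₙ = a₁·r^(n-1)
= 2×5^7
= 2×78125
= 156250

a_8 = 156250


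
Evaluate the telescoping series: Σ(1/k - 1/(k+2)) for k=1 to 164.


Telescoping with gap 2: two head and two tail terms survive.
= (1 + 1/2) - (1/165 + 1/166)
= 3/2 - 1/165 - 1/166 = 20377/13695

Sum = 20377/13695


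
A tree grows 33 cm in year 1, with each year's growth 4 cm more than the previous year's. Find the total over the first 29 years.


aₙ = 33 + (29-1)×4 = 145
Sₙ = n(a₁+aₙ)/2 = 29×(33+145)/2
= 29×178/2 = 2581

S_29 = 2581


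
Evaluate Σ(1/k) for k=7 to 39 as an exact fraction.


Σₖ₌7^39 1/k = 1/7 + 1/8 + 1/9 + ... + 1/39
= 876018803354593/485721041551200
≈ 1.8035

Sum = 876018803354593/485721041551200 ≈ 1.8035


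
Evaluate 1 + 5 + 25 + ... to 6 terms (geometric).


Sₙ = 1×(5^6 - 1)/(5 - 1)
= 1×(15625 - 1)/4
= 1×15624/4
= 3906

S_6 = 3906


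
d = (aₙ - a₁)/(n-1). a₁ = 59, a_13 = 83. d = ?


d = (aₙ - a₁)/(n-1)
= (83 - 59)/(13-1)
= 24/12 = 2

d = 2


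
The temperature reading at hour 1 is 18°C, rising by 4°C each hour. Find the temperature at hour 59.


aₙ = a₁ + (n-1)d
= 18 + (59-1)×4
= 18 + 232
= 250

a_59 = 250


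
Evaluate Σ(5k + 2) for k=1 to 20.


Σ(5k+2) = 5·Σk + 2·n
= 5·210 + 2·20
= 1050 + 40 = 1090

Σ = 1090


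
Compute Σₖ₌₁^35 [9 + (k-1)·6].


aₙ = 9 + (35-1)×6 = 213
Sₙ = n(a₁+aₙ)/2 = 35×(9+213)/2
= 35×222/2 = 3885

S_35 = 3885


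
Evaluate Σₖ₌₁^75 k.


n(n+1)/2 = 75×76/2 = 5700/2 = 2850

Σk = 2850


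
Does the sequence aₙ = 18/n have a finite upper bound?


a₁ = 18, a₂ = 18/2, a₃ = 18/3, ...
0 < aₙ ≤ 18 for all n ≥ 1
Lower bound: 0, Upper bound: 18
The sequence IS bounded

Bounded (0 < aₙ ≤ 18)


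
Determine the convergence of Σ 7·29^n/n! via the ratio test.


aₙ = 7·29^n/n!
a_{n+1}/aₙ = 29^(n+1)/(n+1)! × n!/29^n  (constant 7 cancels)
= 29/(n+1)
L = lim(n→∞) 29/(n+1) = 0
L < 1 → series CONVERGES

Converges (ratio test: L = 0 < 1)


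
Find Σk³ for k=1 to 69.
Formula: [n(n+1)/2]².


n(n+1)/2 = 69×70/2 = 2415
Σk³ = 2415² = 5832225

Σk³ = 5832225


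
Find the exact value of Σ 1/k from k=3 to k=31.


Σₖ₌3^31 1/k = 1/3 + 1/4 + 1/5 + ... + 1/31
= 182471592627157/72201776446800
≈ 2.5272

Sum = 182471592627157/72201776446800 ≈ 2.5272


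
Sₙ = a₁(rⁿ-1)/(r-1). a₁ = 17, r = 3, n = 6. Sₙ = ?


Sₙ = 17×(3^6 - 1)/(3 - 1)
= 17×(729 - 1)/2
= 17×728/2
= 6188

S_6 = 6188


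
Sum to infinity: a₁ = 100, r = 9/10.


S∞ = a₁/(1-r) = 100/(1 - 9/10)
= 100/(1/10)
= 1000

S∞ = 1000


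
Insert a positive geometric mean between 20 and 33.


GM = √(20×33) = √660 = 25.6905

GM = 25.6905


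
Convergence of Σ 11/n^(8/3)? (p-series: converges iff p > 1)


p-series test: Σ c/n^p converges if p > 1, diverges if p ≤ 1 (constant c > 0 doesn't affect convergence).
p = 8/3
8/3 > 1 → CONVERGES

Converges (p = 8/3 > 1)


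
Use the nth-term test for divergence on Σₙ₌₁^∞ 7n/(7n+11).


lim(n→∞) 7n/(7n+11) = 7/7 = 1  (divide numerator and denominator by n)
lim aₙ = 1 ≠ 0 → series DIVERGES

Diverges (lim aₙ = 1 ≠ 0)


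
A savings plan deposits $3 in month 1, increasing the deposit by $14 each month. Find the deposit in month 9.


aₙ = a₁ + (n-1)d
= 3 + (9-1)×14
= 3 + 112
= 115

a_9 = 115


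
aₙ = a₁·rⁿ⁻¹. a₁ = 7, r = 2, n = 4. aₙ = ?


aₙ = a₁·r^(n-1)
= 7×2^3
= 7×8
= 56

a_4 = 56


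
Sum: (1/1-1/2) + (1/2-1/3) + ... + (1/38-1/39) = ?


Telescoping: adjacent terms cancel.
= 1/1 - 1/39
= 1 - 1/39 = 38/39

Sum = 38/39


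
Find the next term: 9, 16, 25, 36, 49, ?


Pattern: perfect squares: n²
Terms: 9, 16, 25, 36, 49
Next term = 64

Next term = 64


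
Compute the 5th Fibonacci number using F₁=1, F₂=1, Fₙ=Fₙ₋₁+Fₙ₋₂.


Fibonacci sequence: 1, 1, 2, 3, 5
F(5) = 5

F(5) = 5


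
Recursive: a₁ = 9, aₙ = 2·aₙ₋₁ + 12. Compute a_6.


Computing step by step:
a_1 = 9
a_2 = 30
a_3 = 72
a_4 = 156
a_5 = 324
a_6 = 660


a_6 = 660


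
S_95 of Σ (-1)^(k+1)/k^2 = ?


S = 1 - 1/4 + 1/9 - 1/16 + 1/25 - 1/36 + 1/49 - 1/64 ± ...
= 0.8225
(Full series converges to +π²/12 ≈ +0.8225)

S_95 = 0.8225


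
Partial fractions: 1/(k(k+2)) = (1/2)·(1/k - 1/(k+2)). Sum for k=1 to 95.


1/(k(k+2)) = (1/2)·(1/k - 1/(k+2)) (partial fractions)
Telescoping: Σ = (1/2)·(1 + 1/2 - 1/96 - 1/97) = 13775/18624

Sum = 13775/18624


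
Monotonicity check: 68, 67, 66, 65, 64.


Differences: -1, -1, -1, -1
All differences < 0 → strictly DECREASING

Monotonically decreasing


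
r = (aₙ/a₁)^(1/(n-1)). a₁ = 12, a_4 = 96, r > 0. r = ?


r^(n-1) = aₙ/a₁
r^3 = 96/12 = 8
r = 8^(1/3)
= 2

r = 2


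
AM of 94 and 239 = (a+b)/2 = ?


AM = (94 + 239)/2 = 333/2 = 166.5

AM = 166.5


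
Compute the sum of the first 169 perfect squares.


n = 169
n(n+1)(2n+1)/6 = 169×170×339/6
= 9739470/6 = 1623245

Σk² = 1623245


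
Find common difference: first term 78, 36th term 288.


d = (aₙ - a₁)/(n-1)
= (288 - 78)/(36-1)
= 210/35 = 6

d = 6


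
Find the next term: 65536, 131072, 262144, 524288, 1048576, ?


Pattern: powers of 2: 2ⁿ
Terms: 65536, 131072, 262144, 524288, 1048576
Next term = 2097152

Next term = 2097152


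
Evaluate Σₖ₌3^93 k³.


Σₖ₌3^93 k³ = [93·94/2]² − [2·3/2]²
= 19105641 − 9 = 19105632

Σk³ = 19105632


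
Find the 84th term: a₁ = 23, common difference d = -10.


aₙ = a₁ + (n-1)d
= 23 + (84-1)×-10
= 23 - 830
= -807

a_84 = -807


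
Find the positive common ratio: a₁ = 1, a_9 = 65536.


r^(n-1) = aₙ/a₁
r^8 = 65536/1 = 65536
r = 65536^(1/8)
= ±4; taking r > 0 gives r = 4

r = 4


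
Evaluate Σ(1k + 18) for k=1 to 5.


Σ(1k+18) = 1·Σk + 18·n
= 1·15 + 18·5
= 15 + 90 = 105

Σ = 105


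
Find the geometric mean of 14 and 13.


GM = √(14×13) = √182 = 13.4907

GM = 13.4907


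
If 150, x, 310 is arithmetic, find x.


AM = (150 + 310)/2 = 460/2 = 230

AM = 230


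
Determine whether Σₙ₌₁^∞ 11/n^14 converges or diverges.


p-series test: Σ c/n^p converges if p > 1, diverges if p ≤ 1 (constant c > 0 doesn't affect convergence).
p = 14
14 > 1 → CONVERGES

Converges (p = 14 > 1)


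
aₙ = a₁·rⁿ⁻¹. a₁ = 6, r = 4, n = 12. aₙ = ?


aₙ = a₁·r^(n-1)
= 6×4^11
= 6×4194304
= 25165824

a_12 = 25165824


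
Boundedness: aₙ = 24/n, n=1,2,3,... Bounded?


a₁ = 24, a₂ = 24/2, a₃ = 24/3, ...
0 < aₙ ≤ 24 for all n ≥ 1
Lower bound: 0, Upper bound: 24
The sequence IS bounded

Bounded (0 < aₙ ≤ 24)


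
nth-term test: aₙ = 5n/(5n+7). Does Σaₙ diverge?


lim(n→∞) 5n/(5n+7) = 5/5 = 1  (divide numerator and denominator by n)
lim aₙ = 1 ≠ 0 → series DIVERGES

Diverges (lim aₙ = 1 ≠ 0)


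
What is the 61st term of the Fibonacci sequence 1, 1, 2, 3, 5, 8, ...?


Fibonacci sequence: 1, 1, 2, 3, 5, 8, 13, 21, 34, 55, 89, ...
F(61) = 2504730781961

F(61) = 2504730781961


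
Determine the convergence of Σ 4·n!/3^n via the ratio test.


aₙ = 4·n!/3^n
a_{n+1}/aₙ = (n+1)!/3^(n+1) × 3^n/n!  (constant 4 cancels)
= (n+1)/3
L = lim(n→∞) (n+1)/3 = ∞
L > 1 → series DIVERGES

Diverges (ratio test: L = ∞ > 1)


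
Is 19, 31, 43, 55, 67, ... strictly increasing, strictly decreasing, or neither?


Differences: 12, 12, 12, 12
All differences > 0 → strictly INCREASING

Monotonically increasing


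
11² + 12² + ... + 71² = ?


Σₖ₌11^71 k² = Σₖ₌₁^71 k² − Σₖ₌₁^10 k²
= 71·72·143/6 − 10·11·21/6
= 121836 − 385 = 121451

Σk² = 121451


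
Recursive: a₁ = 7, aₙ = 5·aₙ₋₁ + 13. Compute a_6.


Computing step by step:
a_1 = 7
a_2 = 48
a_3 = 253
a_4 = 1278
a_5 = 6403
a_6 = 32028


a_6 = 32028


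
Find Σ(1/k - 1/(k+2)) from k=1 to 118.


Telescoping with gap 2: two head and two tail terms survive.
= (1 + 1/2) - (1/119 + 1/120)
= 3/2 - 1/119 - 1/120 = 21181/14280

Sum = 21181/14280


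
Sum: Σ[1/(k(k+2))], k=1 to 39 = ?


1/(k(k+2)) = (1/2)·(1/k - 1/(k+2)) (partial fractions)
Telescoping: Σ = (1/2)·(1 + 1/2 - 1/40 - 1/41) = 2379/3280

Sum = 2379/3280


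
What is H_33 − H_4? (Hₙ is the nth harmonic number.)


Σₖ₌5^33 1/k = 1/5 + 1/6 + 1/7 + ... + 1/33
= 26326932333349/13127595717600
≈ 2.0055

Sum = 26326932333349/13127595717600 ≈ 2.0055


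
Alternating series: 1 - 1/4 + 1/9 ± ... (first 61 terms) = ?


S = 1 - 1/4 + 1/9 - 1/16 + 1/25 - 1/36 + 1/49 - 1/64 ± ...
= 0.8226
(Full series converges to +π²/12 ≈ +0.8225)

S_61 = 0.8226


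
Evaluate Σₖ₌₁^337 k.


n(n+1)/2 = 337×338/2 = 113906/2 = 56953

Σk = 56953


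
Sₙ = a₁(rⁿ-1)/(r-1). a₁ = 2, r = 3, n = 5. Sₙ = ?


Sₙ = 2×(3^5 - 1)/(3 - 1)
= 2×(243 - 1)/2
= 2×242/2
= 242

S_5 = 242


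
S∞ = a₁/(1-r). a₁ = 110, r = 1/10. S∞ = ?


S∞ = a₁/(1-r) = 110/(1 - 1/10)
= 110/(9/10)
= 1100/9

S∞ = 1100/9


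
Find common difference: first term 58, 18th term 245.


d = (aₙ - a₁)/(n-1)
= (245 - 58)/(18-1)
= 187/17 = 11

d = 11


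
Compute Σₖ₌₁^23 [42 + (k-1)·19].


aₙ = 42 + (23-1)×19 = 460
Sₙ = n(a₁+aₙ)/2 = 23×(42+460)/2
= 23×502/2 = 5773

S_23 = 5773


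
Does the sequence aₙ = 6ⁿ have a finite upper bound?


aₙ = 6ⁿ → as n→∞, aₙ→∞ (since base 6 > 1)
No finite upper bound exists
The sequence is UNBOUNDED

Unbounded (aₙ → ∞ as n → ∞)


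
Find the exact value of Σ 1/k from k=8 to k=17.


Σₖ₌8^17 1/k = 1/8 + 1/9 + 1/10 + 1/11 + 1/12 + 1/13 + 1/14 + 1/15 + 1/16 + 1/17
= 2074783/2450448
≈ 0.8467

Sum = 2074783/2450448 ≈ 0.8467


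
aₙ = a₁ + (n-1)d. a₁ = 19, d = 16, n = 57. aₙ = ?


aₙ = a₁ + (n-1)d
= 19 + (57-1)×16
= 19 + 896
= 915

a_57 = 915


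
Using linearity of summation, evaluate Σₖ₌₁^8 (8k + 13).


Σ(8k+13) = 8·Σk + 13·n
= 8·36 + 13·8
= 288 + 104 = 392

Σ = 392


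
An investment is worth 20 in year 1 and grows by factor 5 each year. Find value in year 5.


aₙ = a₁·r^(n-1)
= 20×5^4
= 20×625
= 12500

a_5 = 12500


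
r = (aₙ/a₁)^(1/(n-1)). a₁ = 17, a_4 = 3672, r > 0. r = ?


r^(n-1) = aₙ/a₁
r^3 = 3672/17 = 216
r = 216^(1/3)
= 6

r = 6


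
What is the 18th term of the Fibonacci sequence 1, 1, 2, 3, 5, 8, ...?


Fibonacci sequence: 1, 1, 2, 3, 5, 8, 13, 21, 34, 55, 89, ...
F(18) = 2584

F(18) = 2584


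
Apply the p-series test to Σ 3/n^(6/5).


p-series test: Σ c/n^p converges if p > 1, diverges if p ≤ 1 (constant c > 0 doesn't affect convergence).
p = 6/5
6/5 > 1 → CONVERGES

Converges (p = 6/5 > 1)


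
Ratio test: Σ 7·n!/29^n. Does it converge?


aₙ = 7·n!/29^n
a_{n+1}/aₙ = (n+1)!/29^(n+1) × 29^n/n!  (constant 7 cancels)
= (n+1)/29
L = lim(n→∞) (n+1)/29 = ∞
L > 1 → series DIVERGES

Diverges (ratio test: L = ∞ > 1)


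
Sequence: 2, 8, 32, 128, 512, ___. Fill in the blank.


Pattern: geometric (r=4)
Terms: 2, 8, 32, 128, 512
Next term = 2048

Next term = 2048


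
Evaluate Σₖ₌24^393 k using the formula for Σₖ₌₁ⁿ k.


Σₖ₌24^393 k = Σₖ₌₁^393 k − Σₖ₌₁^23 k
= 393·394/2 − 23·24/2
= 77421 − 276 = 77145

Σk = 77145


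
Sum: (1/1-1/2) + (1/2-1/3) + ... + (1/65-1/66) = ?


Telescoping: adjacent terms cancel.
= 1/1 - 1/66
= 1 - 1/66 = 65/66

Sum = 65/66


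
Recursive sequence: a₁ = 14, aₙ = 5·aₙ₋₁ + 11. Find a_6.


Computing step by step:
a_1 = 14
a_2 = 81
a_3 = 416
a_4 = 2091
a_5 = 10466
a_6 = 52341


a_6 = 52341


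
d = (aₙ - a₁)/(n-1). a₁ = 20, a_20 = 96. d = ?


d = (aₙ - a₁)/(n-1)
= (96 - 20)/(20-1)
= 76/19 = 4

d = 4


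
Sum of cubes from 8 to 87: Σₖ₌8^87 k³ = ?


Σₖ₌8^87 k³ = [87·88/2]² − [7·8/2]²
= 14653584 − 784 = 14652800

Σk³ = 14652800
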